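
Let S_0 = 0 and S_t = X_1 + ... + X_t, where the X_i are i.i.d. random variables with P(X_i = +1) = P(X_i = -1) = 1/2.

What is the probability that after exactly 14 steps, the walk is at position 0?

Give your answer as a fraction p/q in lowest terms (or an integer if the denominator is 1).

To return to 0 after 14 steps: need exactly 7 steps of +1 and 7 of -1.
Favorable paths: C(14,7) = 3432
Total paths: 2^14 = 16384
P = 3432/16384 = 429/2048

Answer: 429/2048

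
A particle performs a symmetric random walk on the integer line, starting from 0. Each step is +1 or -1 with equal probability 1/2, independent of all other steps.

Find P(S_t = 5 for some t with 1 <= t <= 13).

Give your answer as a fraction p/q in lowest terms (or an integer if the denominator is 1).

Answer: 1471/8192

Derivation:
Count via complement. Let g(t,s) = #length-t paths at position s with S_1..S_t all ≠ 5.
g(t,s) = g(t-1,s-1) + g(t-1,s+1) for s ≠ 5; g(t,5) = 0.
t=0: g(0,0)=1
t=1: g(1,-1)=1 g(1,1)=1
t=2: g(2,-2)=1 g(2,0)=2 g(2,2)=1
t=3: g(3,-3)=1 g(3,-1)=3 g(3,1)=3 g(3,3)=1
t=4: g(4,-4)=1 g(4,-2)=4 g(4,0)=6 g(4,2)=4 g(4,4)=1
t=5: g(5,-5)=1 g(5,-3)=5 g(5,-1)=10 g(5,1)=10 g(5,3)=5
t=6: g(6,-6)=1 g(6,-4)=6 g(6,-2)=15 g(6,0)=20 g(6,2)=15 g(6,4)=5
t=7: g(7,-7)=1 g(7,-5)=7 g(7,-3)=21 g(7,-1)=35 g(7,1)=35 g(7,3)=20
t=8: g(8,-8)=1 g(8,-6)=8 g(8,-4)=28 g(8,-2)=56 g(8,0)=70 g(8,2)=55 g(8,4)=20
t=9: g(9,-9)=1 g(9,-7)=9 g(9,-5)=36 g(9,-3)=84 g(9,-1)=126 g(9,1)=125 g(9,3)=75
t=10: g(10,-10)=1 g(10,-8)=10 g(10,-6)=45 g(10,-4)=120 g(10,-2)=210 g(10,0)=251 g(10,2)=200 g(10,4)=75
t=11: g(11,-11)=1 g(11,-9)=11 g(11,-7)=55 g(11,-5)=165 g(11,-3)=330 g(11,-1)=461 g(11,1)=451 g(11,3)=275
t=12: g(12,-12)=1 g(12,-10)=12 g(12,-8)=66 g(12,-6)=220 g(12,-4)=495 g(12,-2)=791 g(12,0)=912 g(12,2)=726 g(12,4)=275
t=13: g(13,-13)=1 g(13,-11)=13 g(13,-9)=78 g(13,-7)=286 g(13,-5)=715 g(13,-3)=1286 g(13,-1)=1703 g(13,1)=1638 g(13,3)=1001
Paths never hitting 5: Σ_s g(13,s) = 6721
Paths hitting 5: 2^13 - 6721 = 1471
P = 1471/8192 = 1471/8192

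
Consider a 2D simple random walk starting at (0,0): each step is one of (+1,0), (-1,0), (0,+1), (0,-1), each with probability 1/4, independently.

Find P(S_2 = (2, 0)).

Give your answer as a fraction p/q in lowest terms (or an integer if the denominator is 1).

Answer: 1/16

Derivation:
Let h be the number of horizontal steps (so 2-h are vertical). To end at (2,0) need (h+2)/2 right-steps and ((2-h)+0)/2 up-steps.
Sum over h with 2 ≤ h ≤ 2, h ≡ 0 (mod 2), 2-h ≡ 0 (mod 2):
h=2: C(2,2)·C(2,2)·C(0,0) = 1·1·1 = 1
Total favorable: 1
Total paths: 4^2 = 16
P = 1/16 = 1/16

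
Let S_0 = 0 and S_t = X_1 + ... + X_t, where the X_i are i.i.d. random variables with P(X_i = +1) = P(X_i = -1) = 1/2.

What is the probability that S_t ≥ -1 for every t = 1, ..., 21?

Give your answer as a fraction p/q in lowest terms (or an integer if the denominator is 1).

Answer: 88179/262144

Derivation:
Let f(t,s) = #length-t paths at position s with S_1..S_t all ≥ -1.
f(t,s) = f(t-1,s-1) + f(t-1,s+1) for s ≥ -1; f(t,s) = 0 for s < -1.
t=0: f(0,0)=1
t=1: f(1,-1)=1 f(1,1)=1
t=2: f(2,0)=2 f(2,2)=1
t=3: f(3,-1)=2 f(3,1)=3 f(3,3)=1
t=4: f(4,0)=5 f(4,2)=4 f(4,4)=1
t=5: f(5,-1)=5 f(5,1)=9 f(5,3)=5 f(5,5)=1
t=6: f(6,0)=14 f(6,2)=14 f(6,4)=6 f(6,6)=1
t=7: f(7,-1)=14 f(7,1)=28 f(7,3)=20 f(7,5)=7 f(7,7)=1
t=8: f(8,0)=42 f(8,2)=48 f(8,4)=27 f(8,6)=8 f(8,8)=1
t=9: f(9,-1)=42 f(9,1)=90 f(9,3)=75 f(9,5)=35 f(9,7)=9 f(9,9)=1
t=10: f(10,0)=132 f(10,2)=165 f(10,4)=110 f(10,6)=44 f(10,8)=10 f(10,10)=1
t=11: f(11,-1)=132 f(11,1)=297 f(11,3)=275 f(11,5)=154 f(11,7)=54 f(11,9)=11 f(11,11)=1
t=12: f(12,0)=429 f(12,2)=572 f(12,4)=429 f(12,6)=208 f(12,8)=65 f(12,10)=12 f(12,12)=1
t=13: f(13,-1)=429 f(13,1)=1001 f(13,3)=1001 f(13,5)=637 f(13,7)=273 f(13,9)=77 f(13,11)=13 f(13,13)=1
t=14: f(14,0)=1430 f(14,2)=2002 f(14,4)=1638 f(14,6)=910 f(14,8)=350 f(14,10)=90 f(14,12)=14 f(14,14)=1
t=15: f(15,-1)=1430 f(15,1)=3432 f(15,3)=3640 f(15,5)=2548 f(15,7)=1260 f(15,9)=440 f(15,11)=104 f(15,13)=15 f(15,15)=1
t=16: f(16,0)=4862 f(16,2)=7072 f(16,4)=6188 f(16,6)=3808 f(16,8)=1700 f(16,10)=544 f(16,12)=119 f(16,14)=16 f(16,16)=1
t=17: f(17,-1)=4862 f(17,1)=11934 f(17,3)=13260 f(17,5)=9996 f(17,7)=5508 f(17,9)=2244 f(17,11)=663 f(17,13)=135 f(17,15)=17 f(17,17)=1
t=18: f(18,0)=16796 f(18,2)=25194 f(18,4)=23256 f(18,6)=15504 f(18,8)=7752 f(18,10)=2907 f(18,12)=798 f(18,14)=152 f(18,16)=18 f(18,18)=1
t=19: f(19,-1)=16796 f(19,1)=41990 f(19,3)=48450 f(19,5)=38760 f(19,7)=23256 f(19,9)=10659 f(19,11)=3705 f(19,13)=950 f(19,15)=170 f(19,17)=19 f(19,19)=1
t=20: f(20,0)=58786 f(20,2)=90440 f(20,4)=87210 f(20,6)=62016 f(20,8)=33915 f(20,10)=14364 f(20,12)=4655 f(20,14)=1120 f(20,16)=189 f(20,18)=20 f(20,20)=1
t=21: f(21,-1)=58786 f(21,1)=149226 f(21,3)=177650 f(21,5)=149226 f(21,7)=95931 f(21,9)=48279 f(21,11)=19019 f(21,13)=5775 f(21,15)=1309 f(21,17)=209 f(21,19)=21 f(21,21)=1
Σ_s f(21,s) = 705432
P = 705432/2097152 = 88179/262144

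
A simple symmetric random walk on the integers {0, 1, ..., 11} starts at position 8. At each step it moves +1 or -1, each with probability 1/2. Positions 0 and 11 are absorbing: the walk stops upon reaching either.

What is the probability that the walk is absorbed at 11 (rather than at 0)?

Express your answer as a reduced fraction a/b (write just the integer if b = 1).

Answer: 8/11

Derivation:
Symmetric walk (p = 1/2): the harmonic-function argument gives P(hit 11 before 0 | start at 8) = a/N.
P = 8/11 = 8/11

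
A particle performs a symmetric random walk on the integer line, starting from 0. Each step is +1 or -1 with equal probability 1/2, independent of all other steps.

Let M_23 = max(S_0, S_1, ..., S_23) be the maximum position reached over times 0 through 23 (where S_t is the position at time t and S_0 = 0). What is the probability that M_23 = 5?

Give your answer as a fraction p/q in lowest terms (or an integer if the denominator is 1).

Let M_23 = max(S_0,...,S_23). Use the reflection principle: for j ≥ 1, #{paths with M_23 ≥ j} = #{S_23 ≥ j} + #{S_23 ≥ j+1}.
By reflection, #{M_23 ≥ 5} = #{S_23 ≥ 5} + #{S_23 ≥ 6} = 1698160 + 880970 = 2579130.
#{M_23 ≥ 6} = #{S_23 ≥ 6} + #{S_23 ≥ 7} = 880970 + 880970 = 1761940.
#{M_23 = 5} = 2579130 - 1761940 = 817190.
P(M_23 = 5) = 817190/8388608 = 408595/4194304

Answer: 408595/4194304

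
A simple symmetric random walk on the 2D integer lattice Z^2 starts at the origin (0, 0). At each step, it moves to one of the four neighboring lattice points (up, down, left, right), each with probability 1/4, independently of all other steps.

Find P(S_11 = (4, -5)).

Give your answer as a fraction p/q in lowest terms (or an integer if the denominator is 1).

Answer: 2541/2097152

Derivation:
Let h be the number of horizontal steps (so 11-h are vertical). To end at (4,-5) need (h+4)/2 right-steps and ((11-h)-5)/2 up-steps.
Sum over h with 4 ≤ h ≤ 6, h ≡ 0 (mod 2), 11-h ≡ 1 (mod 2):
h=4: C(11,4)·C(4,4)·C(7,1) = 330·1·7 = 2310
h=6: C(11,6)·C(6,5)·C(5,0) = 462·6·1 = 2772
Total favorable: 5082
Total paths: 4^11 = 4194304
P = 5082/4194304 = 2541/2097152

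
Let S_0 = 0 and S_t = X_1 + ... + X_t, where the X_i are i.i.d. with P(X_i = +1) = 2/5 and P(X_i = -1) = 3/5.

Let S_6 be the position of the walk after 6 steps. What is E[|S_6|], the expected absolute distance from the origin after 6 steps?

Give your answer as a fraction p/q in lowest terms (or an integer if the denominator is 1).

Answer: 32766/15625

Derivation:
S_6 takes values m ≡ 0 (mod 2) with |m| ≤ 6; P(S_6=m) = C(6,(6+m)/2) · (2/5)^((6+m)/2) · (3/5)^((6-m)/2).
Distribution: P(S=-6)=729/15625, P(S=-4)=2916/15625, P(S=-2)=972/3125, P(S=0)=864/3125, P(S=2)=432/3125, P(S=4)=576/15625, P(S=6)=64/15625
E[|S_6|] = Σ_m |m|·P(S_6=m) = 32766/15625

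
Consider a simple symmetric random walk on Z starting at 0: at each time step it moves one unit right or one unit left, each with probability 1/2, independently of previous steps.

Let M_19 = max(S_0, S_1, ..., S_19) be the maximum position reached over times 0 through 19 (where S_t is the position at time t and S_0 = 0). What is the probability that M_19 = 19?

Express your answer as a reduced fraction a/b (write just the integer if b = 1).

Answer: 1/524288

Derivation:
Let M_19 = max(S_0,...,S_19). Use the reflection principle: for j ≥ 1, #{paths with M_19 ≥ j} = #{S_19 ≥ j} + #{S_19 ≥ j+1}.
By reflection, #{M_19 ≥ 19} = #{S_19 ≥ 19} + #{S_19 ≥ 20} = 1 + 0 = 1.
#{M_19 ≥ 20} = #{S_19 ≥ 20} + #{S_19 ≥ 21} = 0 + 0 = 0.
#{M_19 = 19} = 1 - 0 = 1.
P(M_19 = 19) = 1/524288 = 1/524288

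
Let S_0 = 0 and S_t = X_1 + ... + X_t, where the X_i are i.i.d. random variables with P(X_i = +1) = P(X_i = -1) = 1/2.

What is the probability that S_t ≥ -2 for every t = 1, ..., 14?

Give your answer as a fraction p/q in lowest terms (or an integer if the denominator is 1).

Answer: 4719/8192

Derivation:
Let f(t,s) = #length-t paths at position s with S_1..S_t all ≥ -2.
f(t,s) = f(t-1,s-1) + f(t-1,s+1) for s ≥ -2; f(t,s) = 0 for s < -2.
t=0: f(0,0)=1
t=1: f(1,-1)=1 f(1,1)=1
t=2: f(2,-2)=1 f(2,0)=2 f(2,2)=1
t=3: f(3,-1)=3 f(3,1)=3 f(3,3)=1
t=4: f(4,-2)=3 f(4,0)=6 f(4,2)=4 f(4,4)=1
t=5: f(5,-1)=9 f(5,1)=10 f(5,3)=5 f(5,5)=1
t=6: f(6,-2)=9 f(6,0)=19 f(6,2)=15 f(6,4)=6 f(6,6)=1
t=7: f(7,-1)=28 f(7,1)=34 f(7,3)=21 f(7,5)=7 f(7,7)=1
t=8: f(8,-2)=28 f(8,0)=62 f(8,2)=55 f(8,4)=28 f(8,6)=8 f(8,8)=1
t=9: f(9,-1)=90 f(9,1)=117 f(9,3)=83 f(9,5)=36 f(9,7)=9 f(9,9)=1
t=10: f(10,-2)=90 f(10,0)=207 f(10,2)=200 f(10,4)=119 f(10,6)=45 f(10,8)=10 f(10,10)=1
t=11: f(11,-1)=297 f(11,1)=407 f(11,3)=319 f(11,5)=164 f(11,7)=55 f(11,9)=11 f(11,11)=1
t=12: f(12,-2)=297 f(12,0)=704 f(12,2)=726 f(12,4)=483 f(12,6)=219 f(12,8)=66 f(12,10)=12 f(12,12)=1
t=13: f(13,-1)=1001 f(13,1)=1430 f(13,3)=1209 f(13,5)=702 f(13,7)=285 f(13,9)=78 f(13,11)=13 f(13,13)=1
t=14: f(14,-2)=1001 f(14,0)=2431 f(14,2)=2639 f(14,4)=1911 f(14,6)=987 f(14,8)=363 f(14,10)=91 f(14,12)=14 f(14,14)=1
Σ_s f(14,s) = 9438
P = 9438/16384 = 4719/8192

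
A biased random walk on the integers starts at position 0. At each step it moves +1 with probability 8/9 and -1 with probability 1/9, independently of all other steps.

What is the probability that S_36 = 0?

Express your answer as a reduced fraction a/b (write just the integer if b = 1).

Answer: 54494367940555779237478400/7509466514979724803946715958257547

Derivation:
To be at 0 after 36 steps: need exactly 18 steps of +1 and 18 of -1.
Number of such sequences: C(36,18) = 9075135300
Each has probability (8/9)^18 · (1/9)^18 = 18014398509481984/22528399544939174411840147874772641
P = 9075135300 · 18014398509481984/22528399544939174411840147874772641 = 54494367940555779237478400/7509466514979724803946715958257547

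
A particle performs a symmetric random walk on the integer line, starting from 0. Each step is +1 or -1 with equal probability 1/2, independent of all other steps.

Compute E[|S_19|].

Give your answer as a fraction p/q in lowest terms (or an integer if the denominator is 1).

S_19 takes values m ≡ 1 (mod 2) with |m| ≤ 19; P(S_19=m) = C(19,(19+m)/2)/2^19.
Total paths: 2^19 = 524288
Distribution: P(S=-19)=1/524288, P(S=-17)=19/524288, P(S=-15)=171/524288, P(S=-13)=969/524288, P(S=-11)=3876/524288, P(S=-9)=11628/524288, P(S=-7)=27132/524288, P(S=-5)=50388/524288, P(S=-3)=75582/524288, P(S=-1)=92378/524288, P(S=1)=92378/524288, P(S=3)=75582/524288, P(S=5)=50388/524288, P(S=7)=27132/524288, P(S=9)=11628/524288, P(S=11)=3876/524288, P(S=13)=969/524288, P(S=15)=171/524288, P(S=17)=19/524288, P(S=19)=1/524288
E[|S_19|] = Σ_m |m|·P(S_19=m) = 1847560/524288 = 230945/65536

Answer: 230945/65536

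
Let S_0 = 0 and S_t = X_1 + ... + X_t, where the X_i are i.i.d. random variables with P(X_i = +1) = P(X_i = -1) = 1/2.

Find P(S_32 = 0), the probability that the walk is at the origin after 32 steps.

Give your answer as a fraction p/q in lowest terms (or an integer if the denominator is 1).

To return to 0 after 32 steps: need exactly 16 steps of +1 and 16 of -1.
Favorable paths: C(32,16) = 601080390
Total paths: 2^32 = 4294967296
P = 601080390/4294967296 = 300540195/2147483648

Answer: 300540195/2147483648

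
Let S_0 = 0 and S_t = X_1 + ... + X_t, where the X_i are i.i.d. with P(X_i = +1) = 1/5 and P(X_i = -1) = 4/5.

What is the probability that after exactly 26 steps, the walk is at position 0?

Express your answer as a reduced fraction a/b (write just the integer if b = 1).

To reach position 0 after 26 steps: need 13 steps of +1 and 13 steps of -1.
Number of such sequences: C(26,13) = 10400600
Each has probability (1/5)^13 · (4/5)^13 = 67108864/1490116119384765625
P = 10400600 · 67108864/1490116119384765625 = 27918898036736/59604644775390625

Answer: 27918898036736/59604644775390625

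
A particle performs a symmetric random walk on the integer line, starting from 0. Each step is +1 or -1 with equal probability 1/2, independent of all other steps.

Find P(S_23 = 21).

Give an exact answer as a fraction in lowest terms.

Answer: 23/8388608

Derivation:
To reach position 21 after 23 steps: need 22 steps of +1 and 1 of -1.
Favorable paths: C(23,22) = 23
Total paths: 2^23 = 8388608
P = 23/8388608 = 23/8388608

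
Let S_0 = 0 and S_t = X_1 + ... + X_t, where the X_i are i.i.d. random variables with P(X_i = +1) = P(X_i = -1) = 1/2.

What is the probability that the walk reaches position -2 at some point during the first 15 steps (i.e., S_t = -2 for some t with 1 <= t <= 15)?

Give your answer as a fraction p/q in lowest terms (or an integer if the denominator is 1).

Answer: 9949/16384

Derivation:
Count via complement. Let g(t,s) = #length-t paths at position s with S_1..S_t all ≠ -2.
g(t,s) = g(t-1,s-1) + g(t-1,s+1) for s ≠ -2; g(t,-2) = 0.
t=0: g(0,0)=1
t=1: g(1,-1)=1 g(1,1)=1
t=2: g(2,0)=2 g(2,2)=1
t=3: g(3,-1)=2 g(3,1)=3 g(3,3)=1
t=4: g(4,0)=5 g(4,2)=4 g(4,4)=1
t=5: g(5,-1)=5 g(5,1)=9 g(5,3)=5 g(5,5)=1
t=6: g(6,0)=14 g(6,2)=14 g(6,4)=6 g(6,6)=1
t=7: g(7,-1)=14 g(7,1)=28 g(7,3)=20 g(7,5)=7 g(7,7)=1
t=8: g(8,0)=42 g(8,2)=48 g(8,4)=27 g(8,6)=8 g(8,8)=1
t=9: g(9,-1)=42 g(9,1)=90 g(9,3)=75 g(9,5)=35 g(9,7)=9 g(9,9)=1
t=10: g(10,0)=132 g(10,2)=165 g(10,4)=110 g(10,6)=44 g(10,8)=10 g(10,10)=1
t=11: g(11,-1)=132 g(11,1)=297 g(11,3)=275 g(11,5)=154 g(11,7)=54 g(11,9)=11 g(11,11)=1
t=12: g(12,0)=429 g(12,2)=572 g(12,4)=429 g(12,6)=208 g(12,8)=65 g(12,10)=12 g(12,12)=1
t=13: g(13,-1)=429 g(13,1)=1001 g(13,3)=1001 g(13,5)=637 g(13,7)=273 g(13,9)=77 g(13,11)=13 g(13,13)=1
t=14: g(14,0)=1430 g(14,2)=2002 g(14,4)=1638 g(14,6)=910 g(14,8)=350 g(14,10)=90 g(14,12)=14 g(14,14)=1
t=15: g(15,-1)=1430 g(15,1)=3432 g(15,3)=3640 g(15,5)=2548 g(15,7)=1260 g(15,9)=440 g(15,11)=104 g(15,13)=15 g(15,15)=1
Paths never hitting -2: Σ_s g(15,s) = 12870
Paths hitting -2: 2^15 - 12870 = 19898
P = 19898/32768 = 9949/16384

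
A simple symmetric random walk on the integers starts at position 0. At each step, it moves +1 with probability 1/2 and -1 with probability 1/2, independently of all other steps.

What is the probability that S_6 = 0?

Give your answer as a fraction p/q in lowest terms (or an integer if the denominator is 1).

Answer: 5/16

Derivation:
To return to 0 after 6 steps: need exactly 3 steps of +1 and 3 of -1.
Favorable paths: C(6,3) = 20
Total paths: 2^6 = 64
P = 20/64 = 5/16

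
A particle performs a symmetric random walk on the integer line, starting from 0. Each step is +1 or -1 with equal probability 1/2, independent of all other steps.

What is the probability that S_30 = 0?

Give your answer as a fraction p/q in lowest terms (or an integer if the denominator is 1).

Answer: 9694845/67108864

Derivation:
To return to 0 after 30 steps: need exactly 15 steps of +1 and 15 of -1.
Favorable paths: C(30,15) = 155117520
Total paths: 2^30 = 1073741824
P = 155117520/1073741824 = 9694845/67108864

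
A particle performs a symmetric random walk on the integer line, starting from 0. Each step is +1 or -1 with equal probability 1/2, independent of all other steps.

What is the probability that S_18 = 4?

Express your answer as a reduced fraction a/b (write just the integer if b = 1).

To reach position 4 after 18 steps: need 11 steps of +1 and 7 of -1.
Favorable paths: C(18,11) = 31824
Total paths: 2^18 = 262144
P = 31824/262144 = 1989/16384

Answer: 1989/16384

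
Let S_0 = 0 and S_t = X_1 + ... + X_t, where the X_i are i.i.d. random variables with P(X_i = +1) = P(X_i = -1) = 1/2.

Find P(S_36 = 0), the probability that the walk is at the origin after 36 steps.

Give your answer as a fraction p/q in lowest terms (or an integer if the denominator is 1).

To return to 0 after 36 steps: need exactly 18 steps of +1 and 18 of -1.
Favorable paths: C(36,18) = 9075135300
Total paths: 2^36 = 68719476736
P = 9075135300/68719476736 = 2268783825/17179869184

Answer: 2268783825/17179869184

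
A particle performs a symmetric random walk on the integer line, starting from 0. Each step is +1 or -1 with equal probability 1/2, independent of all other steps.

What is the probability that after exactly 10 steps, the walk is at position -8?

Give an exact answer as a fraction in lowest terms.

Answer: 5/512

Derivation:
To reach position -8 after 10 steps: need 1 step of +1 and 9 of -1.
Favorable paths: C(10,1) = 10
Total paths: 2^10 = 1024
P = 10/1024 = 5/512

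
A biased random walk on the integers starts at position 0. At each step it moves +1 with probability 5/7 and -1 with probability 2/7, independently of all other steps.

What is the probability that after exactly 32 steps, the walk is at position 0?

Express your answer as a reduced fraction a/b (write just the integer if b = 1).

To be at 0 after 32 steps: need exactly 16 steps of +1 and 16 of -1.
Number of such sequences: C(32,16) = 601080390
Each has probability (5/7)^16 · (2/7)^16 = 10000000000000000/1104427674243920646305299201
P = 601080390 · 10000000000000000/1104427674243920646305299201 = 6010803900000000000000000/1104427674243920646305299201

Answer: 6010803900000000000000000/1104427674243920646305299201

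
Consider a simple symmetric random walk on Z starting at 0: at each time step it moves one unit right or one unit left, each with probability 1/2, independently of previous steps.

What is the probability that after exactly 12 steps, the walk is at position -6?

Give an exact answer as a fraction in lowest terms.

Answer: 55/1024

Derivation:
To reach position -6 after 12 steps: need 3 steps of +1 and 9 of -1.
Favorable paths: C(12,3) = 220
Total paths: 2^12 = 4096
P = 220/4096 = 55/1024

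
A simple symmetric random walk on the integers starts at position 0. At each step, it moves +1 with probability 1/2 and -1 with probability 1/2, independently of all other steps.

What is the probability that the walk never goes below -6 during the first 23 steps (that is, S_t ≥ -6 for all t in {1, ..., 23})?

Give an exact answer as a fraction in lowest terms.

Answer: 3558491/4194304

Derivation:
Let f(t,s) = #length-t paths at position s with S_1..S_t all ≥ -6.
f(t,s) = f(t-1,s-1) + f(t-1,s+1) for s ≥ -6; f(t,s) = 0 for s < -6.
t=0: f(0,0)=1
t=1: f(1,-1)=1 f(1,1)=1
t=2: f(2,-2)=1 f(2,0)=2 f(2,2)=1
t=3: f(3,-3)=1 f(3,-1)=3 f(3,1)=3 f(3,3)=1
t=4: f(4,-4)=1 f(4,-2)=4 f(4,0)=6 f(4,2)=4 f(4,4)=1
t=5: f(5,-5)=1 f(5,-3)=5 f(5,-1)=10 f(5,1)=10 f(5,3)=5 f(5,5)=1
t=6: f(6,-6)=1 f(6,-4)=6 f(6,-2)=15 f(6,0)=20 f(6,2)=15 f(6,4)=6 f(6,6)=1
t=7: f(7,-5)=7 f(7,-3)=21 f(7,-1)=35 f(7,1)=35 f(7,3)=21 f(7,5)=7 f(7,7)=1
t=8: f(8,-6)=7 f(8,-4)=28 f(8,-2)=56 f(8,0)=70 f(8,2)=56 f(8,4)=28 f(8,6)=8 f(8,8)=1
t=9: f(9,-5)=35 f(9,-3)=84 f(9,-1)=126 f(9,1)=126 f(9,3)=84 f(9,5)=36 f(9,7)=9 f(9,9)=1
t=10: f(10,-6)=35 f(10,-4)=119 f(10,-2)=210 f(10,0)=252 f(10,2)=210 f(10,4)=120 f(10,6)=45 f(10,8)=10 f(10,10)=1
t=11: f(11,-5)=154 f(11,-3)=329 f(11,-1)=462 f(11,1)=462 f(11,3)=330 f(11,5)=165 f(11,7)=55 f(11,9)=11 f(11,11)=1
t=12: f(12,-6)=154 f(12,-4)=483 f(12,-2)=791 f(12,0)=924 f(12,2)=792 f(12,4)=495 f(12,6)=220 f(12,8)=66 f(12,10)=12 f(12,12)=1
t=13: f(13,-5)=637 f(13,-3)=1274 f(13,-1)=1715 f(13,1)=1716 f(13,3)=1287 f(13,5)=715 f(13,7)=286 f(13,9)=78 f(13,11)=13 f(13,13)=1
t=14: f(14,-6)=637 f(14,-4)=1911 f(14,-2)=2989 f(14,0)=3431 f(14,2)=3003 f(14,4)=2002 f(14,6)=1001 f(14,8)=364 f(14,10)=91 f(14,12)=14 f(14,14)=1
t=15: f(15,-5)=2548 f(15,-3)=4900 f(15,-1)=6420 f(15,1)=6434 f(15,3)=5005 f(15,5)=3003 f(15,7)=1365 f(15,9)=455 f(15,11)=105 f(15,13)=15 f(15,15)=1
t=16: f(16,-6)=2548 f(16,-4)=7448 f(16,-2)=11320 f(16,0)=12854 f(16,2)=11439 f(16,4)=8008 f(16,6)=4368 f(16,8)=1820 f(16,10)=560 f(16,12)=120 f(16,14)=16 f(16,16)=1
t=17: f(17,-5)=9996 f(17,-3)=18768 f(17,-1)=24174 f(17,1)=24293 f(17,3)=19447 f(17,5)=12376 f(17,7)=6188 f(17,9)=2380 f(17,11)=680 f(17,13)=136 f(17,15)=17 f(17,17)=1
t=18: f(18,-6)=9996 f(18,-4)=28764 f(18,-2)=42942 f(18,0)=48467 f(18,2)=43740 f(18,4)=31823 f(18,6)=18564 f(18,8)=8568 f(18,10)=3060 f(18,12)=816 f(18,14)=153 f(18,16)=18 f(18,18)=1
t=19: f(19,-5)=38760 f(19,-3)=71706 f(19,-1)=91409 f(19,1)=92207 f(19,3)=75563 f(19,5)=50387 f(19,7)=27132 f(19,9)=11628 f(19,11)=3876 f(19,13)=969 f(19,15)=171 f(19,17)=19 f(19,19)=1
t=20: f(20,-6)=38760 f(20,-4)=110466 f(20,-2)=163115 f(20,0)=183616 f(20,2)=167770 f(20,4)=125950 f(20,6)=77519 f(20,8)=38760 f(20,10)=15504 f(20,12)=4845 f(20,14)=1140 f(20,16)=190 f(20,18)=20 f(20,20)=1
t=21: f(21,-5)=149226 f(21,-3)=273581 f(21,-1)=346731 f(21,1)=351386 f(21,3)=293720 f(21,5)=203469 f(21,7)=116279 f(21,9)=54264 f(21,11)=20349 f(21,13)=5985 f(21,15)=1330 f(21,17)=210 f(21,19)=21 f(21,21)=1
t=22: f(22,-6)=149226 f(22,-4)=422807 f(22,-2)=620312 f(22,0)=698117 f(22,2)=645106 f(22,4)=497189 f(22,6)=319748 f(22,8)=170543 f(22,10)=74613 f(22,12)=26334 f(22,14)=7315 f(22,16)=1540 f(22,18)=231 f(22,20)=22 f(22,22)=1
t=23: f(23,-5)=572033 f(23,-3)=1043119 f(23,-1)=1318429 f(23,1)=1343223 f(23,3)=1142295 f(23,5)=816937 f(23,7)=490291 f(23,9)=245156 f(23,11)=100947 f(23,13)=33649 f(23,15)=8855 f(23,17)=1771 f(23,19)=253 f(23,21)=23 f(23,23)=1
Σ_s f(23,s) = 7116982
P = 7116982/8388608 = 3558491/4194304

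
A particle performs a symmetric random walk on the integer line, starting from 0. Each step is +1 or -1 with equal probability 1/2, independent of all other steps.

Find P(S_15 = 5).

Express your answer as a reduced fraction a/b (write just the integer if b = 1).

Answer: 3003/32768

Derivation:
To reach position 5 after 15 steps: need 10 steps of +1 and 5 of -1.
Favorable paths: C(15,10) = 3003
Total paths: 2^15 = 32768
P = 3003/32768 = 3003/32768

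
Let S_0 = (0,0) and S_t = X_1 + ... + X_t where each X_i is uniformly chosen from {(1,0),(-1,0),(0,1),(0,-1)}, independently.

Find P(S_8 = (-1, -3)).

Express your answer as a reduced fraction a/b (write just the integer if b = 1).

Let h be the number of horizontal steps (so 8-h are vertical). To end at (-1,-3) need (h-1)/2 right-steps and ((8-h)-3)/2 up-steps.
Sum over h with 1 ≤ h ≤ 5, h ≡ 1 (mod 2), 8-h ≡ 1 (mod 2):
h=1: C(8,1)·C(1,0)·C(7,2) = 8·1·21 = 168
h=3: C(8,3)·C(3,1)·C(5,1) = 56·3·5 = 840
h=5: C(8,5)·C(5,2)·C(3,0) = 56·10·1 = 560
Total favorable: 1568
Total paths: 4^8 = 65536
P = 1568/65536 = 49/2048

Answer: 49/2048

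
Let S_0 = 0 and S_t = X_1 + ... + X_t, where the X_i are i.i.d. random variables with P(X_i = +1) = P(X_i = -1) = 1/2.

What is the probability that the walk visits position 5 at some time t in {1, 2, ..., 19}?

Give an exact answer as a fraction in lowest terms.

Answer: 34495/131072

Derivation:
Count via complement. Let g(t,s) = #length-t paths at position s with S_1..S_t all ≠ 5.
g(t,s) = g(t-1,s-1) + g(t-1,s+1) for s ≠ 5; g(t,5) = 0.
t=0: g(0,0)=1
t=1: g(1,-1)=1 g(1,1)=1
t=2: g(2,-2)=1 g(2,0)=2 g(2,2)=1
t=3: g(3,-3)=1 g(3,-1)=3 g(3,1)=3 g(3,3)=1
t=4: g(4,-4)=1 g(4,-2)=4 g(4,0)=6 g(4,2)=4 g(4,4)=1
t=5: g(5,-5)=1 g(5,-3)=5 g(5,-1)=10 g(5,1)=10 g(5,3)=5
t=6: g(6,-6)=1 g(6,-4)=6 g(6,-2)=15 g(6,0)=20 g(6,2)=15 g(6,4)=5
t=7: g(7,-7)=1 g(7,-5)=7 g(7,-3)=21 g(7,-1)=35 g(7,1)=35 g(7,3)=20
t=8: g(8,-8)=1 g(8,-6)=8 g(8,-4)=28 g(8,-2)=56 g(8,0)=70 g(8,2)=55 g(8,4)=20
t=9: g(9,-9)=1 g(9,-7)=9 g(9,-5)=36 g(9,-3)=84 g(9,-1)=126 g(9,1)=125 g(9,3)=75
t=10: g(10,-10)=1 g(10,-8)=10 g(10,-6)=45 g(10,-4)=120 g(10,-2)=210 g(10,0)=251 g(10,2)=200 g(10,4)=75
t=11: g(11,-11)=1 g(11,-9)=11 g(11,-7)=55 g(11,-5)=165 g(11,-3)=330 g(11,-1)=461 g(11,1)=451 g(11,3)=275
t=12: g(12,-12)=1 g(12,-10)=12 g(12,-8)=66 g(12,-6)=220 g(12,-4)=495 g(12,-2)=791 g(12,0)=912 g(12,2)=726 g(12,4)=275
t=13: g(13,-13)=1 g(13,-11)=13 g(13,-9)=78 g(13,-7)=286 g(13,-5)=715 g(13,-3)=1286 g(13,-1)=1703 g(13,1)=1638 g(13,3)=1001
t=14: g(14,-14)=1 g(14,-12)=14 g(14,-10)=91 g(14,-8)=364 g(14,-6)=1001 g(14,-4)=2001 g(14,-2)=2989 g(14,0)=3341 g(14,2)=2639 g(14,4)=1001
t=15: g(15,-15)=1 g(15,-13)=15 g(15,-11)=105 g(15,-9)=455 g(15,-7)=1365 g(15,-5)=3002 g(15,-3)=4990 g(15,-1)=6330 g(15,1)=5980 g(15,3)=3640
t=16: g(16,-16)=1 g(16,-14)=16 g(16,-12)=120 g(16,-10)=560 g(16,-8)=1820 g(16,-6)=4367 g(16,-4)=7992 g(16,-2)=11320 g(16,0)=12310 g(16,2)=9620 g(16,4)=3640
t=17: g(17,-17)=1 g(17,-15)=17 g(17,-13)=136 g(17,-11)=680 g(17,-9)=2380 g(17,-7)=6187 g(17,-5)=12359 g(17,-3)=19312 g(17,-1)=23630 g(17,1)=21930 g(17,3)=13260
t=18: g(18,-18)=1 g(18,-16)=18 g(18,-14)=153 g(18,-12)=816 g(18,-10)=3060 g(18,-8)=8567 g(18,-6)=18546 g(18,-4)=31671 g(18,-2)=42942 g(18,0)=45560 g(18,2)=35190 g(18,4)=13260
t=19: g(19,-19)=1 g(19,-17)=19 g(19,-15)=171 g(19,-13)=969 g(19,-11)=3876 g(19,-9)=11627 g(19,-7)=27113 g(19,-5)=50217 g(19,-3)=74613 g(19,-1)=88502 g(19,1)=80750 g(19,3)=48450
Paths never hitting 5: Σ_s g(19,s) = 386308
Paths hitting 5: 2^19 - 386308 = 137980
P = 137980/524288 = 34495/131072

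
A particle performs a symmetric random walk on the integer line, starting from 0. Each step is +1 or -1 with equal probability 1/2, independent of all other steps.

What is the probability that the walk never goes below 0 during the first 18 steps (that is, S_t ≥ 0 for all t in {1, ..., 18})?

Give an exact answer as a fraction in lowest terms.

Answer: 12155/65536

Derivation:
Let f(t,s) = #length-t paths at position s with S_1..S_t all ≥ 0.
f(t,s) = f(t-1,s-1) + f(t-1,s+1) for s ≥ 0; f(t,s) = 0 for s < 0.
t=0: f(0,0)=1
t=1: f(1,1)=1
t=2: f(2,0)=1 f(2,2)=1
t=3: f(3,1)=2 f(3,3)=1
t=4: f(4,0)=2 f(4,2)=3 f(4,4)=1
t=5: f(5,1)=5 f(5,3)=4 f(5,5)=1
t=6: f(6,0)=5 f(6,2)=9 f(6,4)=5 f(6,6)=1
t=7: f(7,1)=14 f(7,3)=14 f(7,5)=6 f(7,7)=1
t=8: f(8,0)=14 f(8,2)=28 f(8,4)=20 f(8,6)=7 f(8,8)=1
t=9: f(9,1)=42 f(9,3)=48 f(9,5)=27 f(9,7)=8 f(9,9)=1
t=10: f(10,0)=42 f(10,2)=90 f(10,4)=75 f(10,6)=35 f(10,8)=9 f(10,10)=1
t=11: f(11,1)=132 f(11,3)=165 f(11,5)=110 f(11,7)=44 f(11,9)=10 f(11,11)=1
t=12: f(12,0)=132 f(12,2)=297 f(12,4)=275 f(12,6)=154 f(12,8)=54 f(12,10)=11 f(12,12)=1
t=13: f(13,1)=429 f(13,3)=572 f(13,5)=429 f(13,7)=208 f(13,9)=65 f(13,11)=12 f(13,13)=1
t=14: f(14,0)=429 f(14,2)=1001 f(14,4)=1001 f(14,6)=637 f(14,8)=273 f(14,10)=77 f(14,12)=13 f(14,14)=1
t=15: f(15,1)=1430 f(15,3)=2002 f(15,5)=1638 f(15,7)=910 f(15,9)=350 f(15,11)=90 f(15,13)=14 f(15,15)=1
t=16: f(16,0)=1430 f(16,2)=3432 f(16,4)=3640 f(16,6)=2548 f(16,8)=1260 f(16,10)=440 f(16,12)=104 f(16,14)=15 f(16,16)=1
t=17: f(17,1)=4862 f(17,3)=7072 f(17,5)=6188 f(17,7)=3808 f(17,9)=1700 f(17,11)=544 f(17,13)=119 f(17,15)=16 f(17,17)=1
t=18: f(18,0)=4862 f(18,2)=11934 f(18,4)=13260 f(18,6)=9996 f(18,8)=5508 f(18,10)=2244 f(18,12)=663 f(18,14)=135 f(18,16)=17 f(18,18)=1
Σ_s f(18,s) = 48620
P = 48620/262144 = 12155/65536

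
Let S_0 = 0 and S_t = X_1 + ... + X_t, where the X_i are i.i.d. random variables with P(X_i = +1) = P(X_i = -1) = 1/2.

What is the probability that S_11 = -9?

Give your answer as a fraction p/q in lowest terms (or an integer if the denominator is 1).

To reach position -9 after 11 steps: need 1 step of +1 and 10 of -1.
Favorable paths: C(11,1) = 11
Total paths: 2^11 = 2048
P = 11/2048 = 11/2048

Answer: 11/2048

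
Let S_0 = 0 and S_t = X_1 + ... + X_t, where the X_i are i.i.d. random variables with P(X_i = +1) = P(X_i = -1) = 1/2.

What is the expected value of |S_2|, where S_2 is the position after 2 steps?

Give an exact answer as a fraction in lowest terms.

S_2 takes values m ≡ 0 (mod 2) with |m| ≤ 2; P(S_2=m) = C(2,(2+m)/2)/2^2.
Total paths: 2^2 = 4
Distribution: P(S=-2)=1/4, P(S=0)=2/4, P(S=2)=1/4
E[|S_2|] = Σ_m |m|·P(S_2=m) = 4/4 = 1

Answer: 1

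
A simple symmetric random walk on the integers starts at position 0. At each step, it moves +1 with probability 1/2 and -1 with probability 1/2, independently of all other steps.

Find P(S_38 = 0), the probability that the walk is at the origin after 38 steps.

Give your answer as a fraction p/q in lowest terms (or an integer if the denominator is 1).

To return to 0 after 38 steps: need exactly 19 steps of +1 and 19 of -1.
Favorable paths: C(38,19) = 35345263800
Total paths: 2^38 = 274877906944
P = 35345263800/274877906944 = 4418157975/34359738368

Answer: 4418157975/34359738368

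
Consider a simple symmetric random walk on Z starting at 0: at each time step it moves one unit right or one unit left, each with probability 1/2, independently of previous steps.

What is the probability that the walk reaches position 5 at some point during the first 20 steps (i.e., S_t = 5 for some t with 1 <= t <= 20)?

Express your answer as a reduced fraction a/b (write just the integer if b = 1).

Count via complement. Let g(t,s) = #length-t paths at position s with S_1..S_t all ≠ 5.
g(t,s) = g(t-1,s-1) + g(t-1,s+1) for s ≠ 5; g(t,5) = 0.
t=0: g(0,0)=1
t=1: g(1,-1)=1 g(1,1)=1
t=2: g(2,-2)=1 g(2,0)=2 g(2,2)=1
t=3: g(3,-3)=1 g(3,-1)=3 g(3,1)=3 g(3,3)=1
t=4: g(4,-4)=1 g(4,-2)=4 g(4,0)=6 g(4,2)=4 g(4,4)=1
t=5: g(5,-5)=1 g(5,-3)=5 g(5,-1)=10 g(5,1)=10 g(5,3)=5
t=6: g(6,-6)=1 g(6,-4)=6 g(6,-2)=15 g(6,0)=20 g(6,2)=15 g(6,4)=5
t=7: g(7,-7)=1 g(7,-5)=7 g(7,-3)=21 g(7,-1)=35 g(7,1)=35 g(7,3)=20
t=8: g(8,-8)=1 g(8,-6)=8 g(8,-4)=28 g(8,-2)=56 g(8,0)=70 g(8,2)=55 g(8,4)=20
t=9: g(9,-9)=1 g(9,-7)=9 g(9,-5)=36 g(9,-3)=84 g(9,-1)=126 g(9,1)=125 g(9,3)=75
t=10: g(10,-10)=1 g(10,-8)=10 g(10,-6)=45 g(10,-4)=120 g(10,-2)=210 g(10,0)=251 g(10,2)=200 g(10,4)=75
t=11: g(11,-11)=1 g(11,-9)=11 g(11,-7)=55 g(11,-5)=165 g(11,-3)=330 g(11,-1)=461 g(11,1)=451 g(11,3)=275
t=12: g(12,-12)=1 g(12,-10)=12 g(12,-8)=66 g(12,-6)=220 g(12,-4)=495 g(12,-2)=791 g(12,0)=912 g(12,2)=726 g(12,4)=275
t=13: g(13,-13)=1 g(13,-11)=13 g(13,-9)=78 g(13,-7)=286 g(13,-5)=715 g(13,-3)=1286 g(13,-1)=1703 g(13,1)=1638 g(13,3)=1001
t=14: g(14,-14)=1 g(14,-12)=14 g(14,-10)=91 g(14,-8)=364 g(14,-6)=1001 g(14,-4)=2001 g(14,-2)=2989 g(14,0)=3341 g(14,2)=2639 g(14,4)=1001
t=15: g(15,-15)=1 g(15,-13)=15 g(15,-11)=105 g(15,-9)=455 g(15,-7)=1365 g(15,-5)=3002 g(15,-3)=4990 g(15,-1)=6330 g(15,1)=5980 g(15,3)=3640
t=16: g(16,-16)=1 g(16,-14)=16 g(16,-12)=120 g(16,-10)=560 g(16,-8)=1820 g(16,-6)=4367 g(16,-4)=7992 g(16,-2)=11320 g(16,0)=12310 g(16,2)=9620 g(16,4)=3640
t=17: g(17,-17)=1 g(17,-15)=17 g(17,-13)=136 g(17,-11)=680 g(17,-9)=2380 g(17,-7)=6187 g(17,-5)=12359 g(17,-3)=19312 g(17,-1)=23630 g(17,1)=21930 g(17,3)=13260
t=18: g(18,-18)=1 g(18,-16)=18 g(18,-14)=153 g(18,-12)=816 g(18,-10)=3060 g(18,-8)=8567 g(18,-6)=18546 g(18,-4)=31671 g(18,-2)=42942 g(18,0)=45560 g(18,2)=35190 g(18,4)=13260
t=19: g(19,-19)=1 g(19,-17)=19 g(19,-15)=171 g(19,-13)=969 g(19,-11)=3876 g(19,-9)=11627 g(19,-7)=27113 g(19,-5)=50217 g(19,-3)=74613 g(19,-1)=88502 g(19,1)=80750 g(19,3)=48450
t=20: g(20,-20)=1 g(20,-18)=20 g(20,-16)=190 g(20,-14)=1140 g(20,-12)=4845 g(20,-10)=15503 g(20,-8)=38740 g(20,-6)=77330 g(20,-4)=124830 g(20,-2)=163115 g(20,0)=169252 g(20,2)=129200 g(20,4)=48450
Paths never hitting 5: Σ_s g(20,s) = 772616
Paths hitting 5: 2^20 - 772616 = 275960
P = 275960/1048576 = 34495/131072

Answer: 34495/131072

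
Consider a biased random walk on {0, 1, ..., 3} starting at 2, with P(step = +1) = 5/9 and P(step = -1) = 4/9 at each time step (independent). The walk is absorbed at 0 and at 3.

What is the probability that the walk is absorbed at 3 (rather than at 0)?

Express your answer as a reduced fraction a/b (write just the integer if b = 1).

Answer: 45/61

Derivation:
Biased walk: p = 5/9, q = 4/9, r = q/p = 4/5
Gambler's ruin: P(hit 3 before 0 | start at 2) = (1 - r^a)/(1 - r^N)
r^2 = 16/25; r^3 = 64/125
P = (1 - 16/25) / (1 - 64/125) = 9/25 / 61/125 = 45/61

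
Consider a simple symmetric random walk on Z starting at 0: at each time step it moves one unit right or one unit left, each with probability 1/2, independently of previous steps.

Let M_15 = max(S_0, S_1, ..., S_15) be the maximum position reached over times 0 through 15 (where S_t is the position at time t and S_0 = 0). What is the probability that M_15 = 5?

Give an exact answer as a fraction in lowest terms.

Let M_15 = max(S_0,...,S_15). Use the reflection principle: for j ≥ 1, #{paths with M_15 ≥ j} = #{S_15 ≥ j} + #{S_15 ≥ j+1}.
By reflection, #{M_15 ≥ 5} = #{S_15 ≥ 5} + #{S_15 ≥ 6} = 4944 + 1941 = 6885.
#{M_15 ≥ 6} = #{S_15 ≥ 6} + #{S_15 ≥ 7} = 1941 + 1941 = 3882.
#{M_15 = 5} = 6885 - 3882 = 3003.
P(M_15 = 5) = 3003/32768 = 3003/32768

Answer: 3003/32768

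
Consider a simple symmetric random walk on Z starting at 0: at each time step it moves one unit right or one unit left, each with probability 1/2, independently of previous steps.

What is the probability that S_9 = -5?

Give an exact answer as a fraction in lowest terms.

Answer: 9/128

Derivation:
To reach position -5 after 9 steps: need 2 steps of +1 and 7 of -1.
Favorable paths: C(9,2) = 36
Total paths: 2^9 = 512
P = 36/512 = 9/128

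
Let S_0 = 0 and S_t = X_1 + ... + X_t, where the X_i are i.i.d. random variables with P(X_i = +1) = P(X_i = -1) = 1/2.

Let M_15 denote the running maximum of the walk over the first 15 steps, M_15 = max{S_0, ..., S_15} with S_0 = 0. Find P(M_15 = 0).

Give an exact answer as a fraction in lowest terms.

Answer: 6435/32768

Derivation:
Let M_15 = max(S_0,...,S_15). Use the reflection principle: for j ≥ 1, #{paths with M_15 ≥ j} = #{S_15 ≥ j} + #{S_15 ≥ j+1}.
P(M_15 ≥ 0) = 1 since S_0 = 0, so #{M_15 ≥ 0} = 32768.
#{M_15 ≥ 1} = #{S_15 ≥ 1} + #{S_15 ≥ 2} = 16384 + 9949 = 26333.
#{M_15 = 0} = 32768 - 26333 = 6435.
P(M_15 = 0) = 6435/32768 = 6435/32768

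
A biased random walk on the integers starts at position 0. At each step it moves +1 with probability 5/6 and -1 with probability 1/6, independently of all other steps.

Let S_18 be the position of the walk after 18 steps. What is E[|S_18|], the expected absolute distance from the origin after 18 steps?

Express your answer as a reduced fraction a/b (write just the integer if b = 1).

Answer: 16927940164639/1410554953728

Derivation:
S_18 takes values m ≡ 0 (mod 2) with |m| ≤ 18; P(S_18=m) = C(18,(18+m)/2) · (5/6)^((18+m)/2) · (1/6)^((18-m)/2).
Distribution: P(S=-18)=1/101559956668416, P(S=-16)=5/5642219814912, P(S=-14)=425/11284439629824, P(S=-12)=2125/2115832430592, P(S=-10)=53125/2821109907456, P(S=-8)=371875/1410554953728, P(S=-6)=24171875/8463329722368, P(S=-4)=17265625/705277476864, P(S=-2)=949609375/5642219814912, P(S=0)=23740234375/25389989167104, P(S=2)=23740234375/5642219814912, P(S=4)=10791015625/705277476864, P(S=6)=377685546875/8463329722368, P(S=8)=145263671875/1410554953728, P(S=10)=518798828125/2821109907456, P(S=12)=518798828125/2115832430592, P(S=14)=2593994140625/11284439629824, P(S=16)=762939453125/5642219814912, P(S=18)=3814697265625/101559956668416
E[|S_18|] = Σ_m |m|·P(S_18=m) = 16927940164639/1410554953728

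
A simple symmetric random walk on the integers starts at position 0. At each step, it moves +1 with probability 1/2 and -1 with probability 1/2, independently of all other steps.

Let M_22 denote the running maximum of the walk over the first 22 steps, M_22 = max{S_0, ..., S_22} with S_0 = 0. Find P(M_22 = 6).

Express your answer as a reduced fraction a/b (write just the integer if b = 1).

Let M_22 = max(S_0,...,S_22). Use the reflection principle: for j ≥ 1, #{paths with M_22 ≥ j} = #{S_22 ≥ j} + #{S_22 ≥ j+1}.
By reflection, #{M_22 ≥ 6} = #{S_22 ≥ 6} + #{S_22 ≥ 7} = 600370 + 280600 = 880970.
#{M_22 ≥ 7} = #{S_22 ≥ 7} + #{S_22 ≥ 8} = 280600 + 280600 = 561200.
#{M_22 = 6} = 880970 - 561200 = 319770.
P(M_22 = 6) = 319770/4194304 = 159885/2097152

Answer: 159885/2097152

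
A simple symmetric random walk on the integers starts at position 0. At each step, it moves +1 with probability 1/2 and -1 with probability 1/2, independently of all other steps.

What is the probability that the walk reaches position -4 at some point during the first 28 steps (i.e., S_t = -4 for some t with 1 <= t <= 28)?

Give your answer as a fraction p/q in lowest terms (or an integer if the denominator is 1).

Answer: 123012781/268435456

Derivation:
Count via complement. Let g(t,s) = #length-t paths at position s with S_1..S_t all ≠ -4.
g(t,s) = g(t-1,s-1) + g(t-1,s+1) for s ≠ -4; g(t,-4) = 0.
t=0: g(0,0)=1
t=1: g(1,-1)=1 g(1,1)=1
t=2: g(2,-2)=1 g(2,0)=2 g(2,2)=1
t=3: g(3,-3)=1 g(3,-1)=3 g(3,1)=3 g(3,3)=1
t=4: g(4,-2)=4 g(4,0)=6 g(4,2)=4 g(4,4)=1
t=5: g(5,-3)=4 g(5,-1)=10 g(5,1)=10 g(5,3)=5 g(5,5)=1
t=6: g(6,-2)=14 g(6,0)=20 g(6,2)=15 g(6,4)=6 g(6,6)=1
t=7: g(7,-3)=14 g(7,-1)=34 g(7,1)=35 g(7,3)=21 g(7,5)=7 g(7,7)=1
t=8: g(8,-2)=48 g(8,0)=69 g(8,2)=56 g(8,4)=28 g(8,6)=8 g(8,8)=1
t=9: g(9,-3)=48 g(9,-1)=117 g(9,1)=125 g(9,3)=84 g(9,5)=36 g(9,7)=9 g(9,9)=1
t=10: g(10,-2)=165 g(10,0)=242 g(10,2)=209 g(10,4)=120 g(10,6)=45 g(10,8)=10 g(10,10)=1
t=11: g(11,-3)=165 g(11,-1)=407 g(11,1)=451 g(11,3)=329 g(11,5)=165 g(11,7)=55 g(11,9)=11 g(11,11)=1
t=12: g(12,-2)=572 g(12,0)=858 g(12,2)=780 g(12,4)=494 g(12,6)=220 g(12,8)=66 g(12,10)=12 g(12,12)=1
t=13: g(13,-3)=572 g(13,-1)=1430 g(13,1)=1638 g(13,3)=1274 g(13,5)=714 g(13,7)=286 g(13,9)=78 g(13,11)=13 g(13,13)=1
t=14: g(14,-2)=2002 g(14,0)=3068 g(14,2)=2912 g(14,4)=1988 g(14,6)=1000 g(14,8)=364 g(14,10)=91 g(14,12)=14 g(14,14)=1
t=15: g(15,-3)=2002 g(15,-1)=5070 g(15,1)=5980 g(15,3)=4900 g(15,5)=2988 g(15,7)=1364 g(15,9)=455 g(15,11)=105 g(15,13)=15 g(15,15)=1
t=16: g(16,-2)=7072 g(16,0)=11050 g(16,2)=10880 g(16,4)=7888 g(16,6)=4352 g(16,8)=1819 g(16,10)=560 g(16,12)=120 g(16,14)=16 g(16,16)=1
t=17: g(17,-3)=7072 g(17,-1)=18122 g(17,1)=21930 g(17,3)=18768 g(17,5)=12240 g(17,7)=6171 g(17,9)=2379 g(17,11)=680 g(17,13)=136 g(17,15)=17 g(17,17)=1
t=18: g(18,-2)=25194 g(18,0)=40052 g(18,2)=40698 g(18,4)=31008 g(18,6)=18411 g(18,8)=8550 g(18,10)=3059 g(18,12)=816 g(18,14)=153 g(18,16)=18 g(18,18)=1
t=19: g(19,-3)=25194 g(19,-1)=65246 g(19,1)=80750 g(19,3)=71706 g(19,5)=49419 g(19,7)=26961 g(19,9)=11609 g(19,11)=3875 g(19,13)=969 g(19,15)=171 g(19,17)=19 g(19,19)=1
t=20: g(20,-2)=90440 g(20,0)=145996 g(20,2)=152456 g(20,4)=121125 g(20,6)=76380 g(20,8)=38570 g(20,10)=15484 g(20,12)=4844 g(20,14)=1140 g(20,16)=190 g(20,18)=20 g(20,20)=1
t=21: g(21,-3)=90440 g(21,-1)=236436 g(21,1)=298452 g(21,3)=273581 g(21,5)=197505 g(21,7)=114950 g(21,9)=54054 g(21,11)=20328 g(21,13)=5984 g(21,15)=1330 g(21,17)=210 g(21,19)=21 g(21,21)=1
t=22: g(22,-2)=326876 g(22,0)=534888 g(22,2)=572033 g(22,4)=471086 g(22,6)=312455 g(22,8)=169004 g(22,10)=74382 g(22,12)=26312 g(22,14)=7314 g(22,16)=1540 g(22,18)=231 g(22,20)=22 g(22,22)=1
t=23: g(23,-3)=326876 g(23,-1)=861764 g(23,1)=1106921 g(23,3)=1043119 g(23,5)=783541 g(23,7)=481459 g(23,9)=243386 g(23,11)=100694 g(23,13)=33626 g(23,15)=8854 g(23,17)=1771 g(23,19)=253 g(23,21)=23 g(23,23)=1
t=24: g(24,-2)=1188640 g(24,0)=1968685 g(24,2)=2150040 g(24,4)=1826660 g(24,6)=1265000 g(24,8)=724845 g(24,10)=344080 g(24,12)=134320 g(24,14)=42480 g(24,16)=10625 g(24,18)=2024 g(24,20)=276 g(24,22)=24 g(24,24)=1
t=25: g(25,-3)=1188640 g(25,-1)=3157325 g(25,1)=4118725 g(25,3)=3976700 g(25,5)=3091660 g(25,7)=1989845 g(25,9)=1068925 g(25,11)=478400 g(25,13)=176800 g(25,15)=53105 g(25,17)=12649 g(25,19)=2300 g(25,21)=300 g(25,23)=25 g(25,25)=1
t=26: g(26,-2)=4345965 g(26,0)=7276050 g(26,2)=8095425 g(26,4)=7068360 g(26,6)=5081505 g(26,8)=3058770 g(26,10)=1547325 g(26,12)=655200 g(26,14)=229905 g(26,16)=65754 g(26,18)=14949 g(26,20)=2600 g(26,22)=325 g(26,24)=26 g(26,26)=1
t=27: g(27,-3)=4345965 g(27,-1)=11622015 g(27,1)=15371475 g(27,3)=15163785 g(27,5)=12149865 g(27,7)=8140275 g(27,9)=4606095 g(27,11)=2202525 g(27,13)=885105 g(27,15)=295659 g(27,17)=80703 g(27,19)=17549 g(27,21)=2925 g(27,23)=351 g(27,25)=27 g(27,27)=1
t=28: g(28,-2)=15967980 g(28,0)=26993490 g(28,2)=30535260 g(28,4)=27313650 g(28,6)=20290140 g(28,8)=12746370 g(28,10)=6808620 g(28,12)=3087630 g(28,14)=1180764 g(28,16)=376362 g(28,18)=98252 g(28,20)=20474 g(28,22)=3276 g(28,24)=378 g(28,26)=28 g(28,28)=1
Paths never hitting -4: Σ_s g(28,s) = 145422675
Paths hitting -4: 2^28 - 145422675 = 123012781
P = 123012781/268435456 = 123012781/268435456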